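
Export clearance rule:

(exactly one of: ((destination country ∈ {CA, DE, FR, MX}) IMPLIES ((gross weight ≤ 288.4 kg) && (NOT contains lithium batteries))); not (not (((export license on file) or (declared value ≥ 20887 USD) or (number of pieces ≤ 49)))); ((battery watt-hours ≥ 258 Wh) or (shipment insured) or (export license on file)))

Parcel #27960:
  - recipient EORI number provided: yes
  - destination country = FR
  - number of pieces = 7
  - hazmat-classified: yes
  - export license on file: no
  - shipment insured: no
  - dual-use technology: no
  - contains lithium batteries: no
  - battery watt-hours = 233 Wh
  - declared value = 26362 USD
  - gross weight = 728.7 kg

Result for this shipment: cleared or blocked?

Atomic conditions:
  destination country ∈ {CA, DE, FR, MX}: FR is in the set → true
  gross weight ≤ 288.4 kg: 728.7 ≤ 288.4 is false
  NOT contains lithium batteries: no → true
  export license on file: no → false
  declared value ≥ 20887 USD: 26362 ≥ 20887 is true
  number of pieces ≤ 49: 7 ≤ 49 is true
  battery watt-hours ≥ 258 Wh: 233 ≥ 258 is false
  shipment insured: no → false
Combine:
[1.2] false AND true = false
[1] true → false = false
[2.1.1] false OR true OR true = true
[2.1] NOT true = false
[2] NOT false = true
[3] false OR false OR false = false
[root] exactly-one(false, true, false) = true
Overall: true → cleared

Cleared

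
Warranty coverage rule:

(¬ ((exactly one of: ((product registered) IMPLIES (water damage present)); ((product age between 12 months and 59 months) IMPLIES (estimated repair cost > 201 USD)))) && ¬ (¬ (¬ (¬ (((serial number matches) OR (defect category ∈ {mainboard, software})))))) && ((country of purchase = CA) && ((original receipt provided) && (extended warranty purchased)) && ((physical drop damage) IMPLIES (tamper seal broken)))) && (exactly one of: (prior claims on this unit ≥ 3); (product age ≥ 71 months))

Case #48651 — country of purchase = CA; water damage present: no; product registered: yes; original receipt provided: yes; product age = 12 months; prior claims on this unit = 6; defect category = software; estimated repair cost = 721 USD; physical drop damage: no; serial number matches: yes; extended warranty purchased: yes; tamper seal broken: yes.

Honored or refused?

Atomic conditions:
  product registered: yes → true
  water damage present: no → false
  product age between 12 months and 59 months: 12 in [12, 59] is true
  estimated repair cost > 201 USD: 721 > 201 is true
  serial number matches: yes → true
  defect category ∈ {mainboard, software}: software is in the set → true
  country of purchase = CA: CA == CA is true
  original receipt provided: yes → true
  extended warranty purchased: yes → true
  physical drop damage: no → false
  tamper seal broken: yes → true
  prior claims on this unit ≥ 3: 6 ≥ 3 is true
  product age ≥ 71 months: 12 ≥ 71 is false
Combine:
[1.1.1.1] true → false = false
[1.1.1.2] true → true = true
[1.1.1] exactly-one(false, true) = true
[1.1] NOT true = false
[1.2.1.1.1.1] true OR true = true
[1.2.1.1.1] NOT true = false
[1.2.1.1] NOT false = true
[1.2.1] NOT true = false
[1.2] NOT false = true
[1.3.2] true AND true = true
[1.3.3] false → true (antecedent false ⇒ implication holds) = true
[1.3] true AND true AND true = true
[1] false AND true AND true = false
[2] exactly-one(true, false) = true
[root] false AND true = false
Overall: false → refused

Refused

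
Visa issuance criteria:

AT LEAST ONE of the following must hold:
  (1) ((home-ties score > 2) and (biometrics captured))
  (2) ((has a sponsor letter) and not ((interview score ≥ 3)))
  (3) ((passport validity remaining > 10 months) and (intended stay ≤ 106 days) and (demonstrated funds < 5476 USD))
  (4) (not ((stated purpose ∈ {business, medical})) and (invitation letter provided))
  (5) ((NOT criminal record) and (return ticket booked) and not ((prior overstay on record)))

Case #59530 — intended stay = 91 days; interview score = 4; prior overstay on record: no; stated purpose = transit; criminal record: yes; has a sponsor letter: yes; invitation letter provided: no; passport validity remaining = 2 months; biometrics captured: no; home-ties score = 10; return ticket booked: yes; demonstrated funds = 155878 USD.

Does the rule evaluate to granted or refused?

Refused

Atomic conditions:
  home-ties score > 2: 10 > 2 is true
  biometrics captured: no → false
  has a sponsor letter: yes → true
  interview score ≥ 3: 4 ≥ 3 is true
  passport validity remaining > 10 months: 2 > 10 is false
  intended stay ≤ 106 days: 91 ≤ 106 is true
  demonstrated funds < 5476 USD: 155878 < 5476 is false
  stated purpose ∈ {business, medical}: transit is not in the set → false
  invitation letter provided: no → false
  NOT criminal record: yes → false
  return ticket booked: yes → true
  prior overstay on record: no → false
Combine:
[1] true AND false = false
[2.2] NOT true = false
[2] true AND false = false
[3] false AND true AND false = false
[4.1] NOT false = true
[4] true AND false = false
[5.3] NOT false = true
[5] false AND true AND true = false
[root] false OR false OR false OR false OR false = false
Overall: false → refused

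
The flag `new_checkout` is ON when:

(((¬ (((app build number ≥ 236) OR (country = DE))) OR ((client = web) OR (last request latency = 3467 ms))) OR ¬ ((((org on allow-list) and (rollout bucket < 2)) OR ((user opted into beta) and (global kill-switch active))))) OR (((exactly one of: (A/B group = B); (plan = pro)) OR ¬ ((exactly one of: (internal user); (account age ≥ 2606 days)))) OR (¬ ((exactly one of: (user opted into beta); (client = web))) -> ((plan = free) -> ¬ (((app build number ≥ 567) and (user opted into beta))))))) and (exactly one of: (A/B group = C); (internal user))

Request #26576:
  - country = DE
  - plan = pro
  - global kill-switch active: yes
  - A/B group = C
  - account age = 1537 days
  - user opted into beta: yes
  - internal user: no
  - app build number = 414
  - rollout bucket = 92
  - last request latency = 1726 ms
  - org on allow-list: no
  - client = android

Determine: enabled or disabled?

Atomic conditions:
  app build number ≥ 236: 414 ≥ 236 is true
  country = DE: DE == DE is true
  client = web: android == web is false
  last request latency = 3467 ms: 1726 == 3467 is false
  org on allow-list: no → false
  rollout bucket < 2: 92 < 2 is false
  user opted into beta: yes → true
  global kill-switch active: yes → true
  A/B group = B: C == B is false
  plan = pro: pro == pro is true
  internal user: no → false
  account age ≥ 2606 days: 1537 ≥ 2606 is false
  plan = free: pro == free is false
  app build number ≥ 567: 414 ≥ 567 is false
  A/B group = C: C == C is true
Combine:
[1.1.1.1.1] true OR true = true
[1.1.1.1] NOT true = false
[1.1.1.2] false OR false = false
[1.1.1] false OR false = false
[1.1.2.1.1] false AND false = false
[1.1.2.1.2] true AND true = true
[1.1.2.1] false OR true = true
[1.1.2] NOT true = false
[1.1] false OR false = false
[1.2.1.1] exactly-one(false, true) = true
[1.2.1.2.1] exactly-one(false, false) = false
[1.2.1.2] NOT false = true
[1.2.1] true OR true = true
[1.2.2.1.1] exactly-one(true, false) = true
[1.2.2.1] NOT true = false
[1.2.2.2.2.1] false AND true = false
[1.2.2.2.2] NOT false = true
[1.2.2.2] false → true (antecedent false ⇒ implication holds) = true
[1.2.2] false → true (antecedent false ⇒ implication holds) = true
[1.2] true OR true = true
[1] false OR true = true
[2] exactly-one(true, false) = true
[root] true AND true = true
Overall: true → enabled

Enabled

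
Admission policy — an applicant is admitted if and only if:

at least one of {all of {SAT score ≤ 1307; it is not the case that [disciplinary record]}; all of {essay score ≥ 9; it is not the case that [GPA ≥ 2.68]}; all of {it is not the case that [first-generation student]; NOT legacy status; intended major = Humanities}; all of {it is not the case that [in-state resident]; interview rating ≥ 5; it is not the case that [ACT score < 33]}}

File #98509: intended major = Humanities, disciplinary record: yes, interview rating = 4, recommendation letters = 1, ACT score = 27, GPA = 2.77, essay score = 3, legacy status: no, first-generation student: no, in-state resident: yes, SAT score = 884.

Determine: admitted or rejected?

Admitted

Atomic conditions:
  SAT score ≤ 1307: 884 ≤ 1307 is true
  disciplinary record: yes → true
  essay score ≥ 9: 3 ≥ 9 is false
  GPA ≥ 2.68: 2.77 ≥ 2.68 is true
  first-generation student: no → false
  NOT legacy status: no → true
  intended major = Humanities: Humanities == Humanities is true
  in-state resident: yes → true
  interview rating ≥ 5: 4 ≥ 5 is false
  ACT score < 33: 27 < 33 is true
Combine:
[1.2] NOT true = false
[1] true AND false = false
[2.2] NOT true = false
[2] false AND false = false
[3.1] NOT false = true
[3] true AND true AND true = true
[4.1] NOT true = false
[4.3] NOT true = false
[4] false AND false AND false = false
[root] false OR false OR true OR false = true
Overall: true → admitted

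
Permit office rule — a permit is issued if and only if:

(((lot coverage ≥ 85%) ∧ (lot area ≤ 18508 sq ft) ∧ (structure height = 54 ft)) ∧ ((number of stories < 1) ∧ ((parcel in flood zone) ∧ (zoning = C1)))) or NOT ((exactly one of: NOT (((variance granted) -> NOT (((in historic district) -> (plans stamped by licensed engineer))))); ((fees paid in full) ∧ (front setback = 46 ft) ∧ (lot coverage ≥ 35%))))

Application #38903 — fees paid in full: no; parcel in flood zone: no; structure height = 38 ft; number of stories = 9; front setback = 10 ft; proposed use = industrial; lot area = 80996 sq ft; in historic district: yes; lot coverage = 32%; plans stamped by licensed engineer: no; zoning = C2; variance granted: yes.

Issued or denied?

Issued

Atomic conditions:
  lot coverage ≥ 85%: 32 ≥ 85 is false
  lot area ≤ 18508 sq ft: 80996 ≤ 18508 is false
  structure height = 54 ft: 38 == 54 is false
  number of stories < 1: 9 < 1 is false
  parcel in flood zone: no → false
  zoning = C1: C2 == C1 is false
  variance granted: yes → true
  in historic district: yes → true
  plans stamped by licensed engineer: no → false
  fees paid in full: no → false
  front setback = 46 ft: 10 == 46 is false
  lot coverage ≥ 35%: 32 ≥ 35 is false
Combine:
[1.1] false AND false AND false = false
[1.2.2] false AND false = false
[1.2] false AND false = false
[1] false AND false = false
[2.1.1.1.2.1] true → false = false
[2.1.1.1.2] NOT false = true
[2.1.1.1] true → true = true
[2.1.1] NOT true = false
[2.1.2] false AND false AND false = false
[2.1] exactly-one(false, false) = false
[2] NOT false = true
[root] false OR true = true
Overall: true → issued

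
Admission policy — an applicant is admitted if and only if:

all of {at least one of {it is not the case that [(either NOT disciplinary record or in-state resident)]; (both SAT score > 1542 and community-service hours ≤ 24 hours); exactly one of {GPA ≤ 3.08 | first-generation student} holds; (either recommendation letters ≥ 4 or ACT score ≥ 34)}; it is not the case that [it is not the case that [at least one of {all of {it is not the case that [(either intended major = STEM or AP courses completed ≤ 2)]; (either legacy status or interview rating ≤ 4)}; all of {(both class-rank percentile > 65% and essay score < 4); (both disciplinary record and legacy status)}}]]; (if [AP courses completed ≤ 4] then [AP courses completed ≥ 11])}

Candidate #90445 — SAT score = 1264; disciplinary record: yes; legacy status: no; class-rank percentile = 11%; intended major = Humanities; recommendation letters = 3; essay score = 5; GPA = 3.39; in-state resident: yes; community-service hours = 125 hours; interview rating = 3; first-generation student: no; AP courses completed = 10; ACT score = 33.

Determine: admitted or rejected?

Atomic conditions:
  NOT disciplinary record: yes → false
  in-state resident: yes → true
  SAT score > 1542: 1264 > 1542 is false
  community-service hours ≤ 24 hours: 125 ≤ 24 is false
  GPA ≤ 3.08: 3.39 ≤ 3.08 is false
  first-generation student: no → false
  recommendation letters ≥ 4: 3 ≥ 4 is false
  ACT score ≥ 34: 33 ≥ 34 is false
  intended major = STEM: Humanities == STEM is false
  AP courses completed ≤ 2: 10 ≤ 2 is false
  legacy status: no → false
  interview rating ≤ 4: 3 ≤ 4 is true
  class-rank percentile > 65%: 11 > 65 is false
  essay score < 4: 5 < 4 is false
  disciplinary record: yes → true
  AP courses completed ≤ 4: 10 ≤ 4 is false
  AP courses completed ≥ 11: 10 ≥ 11 is false
Combine:
[1.1.1] false OR true = true
[1.1] NOT true = false
[1.2] false AND false = false
[1.3] exactly-one(false, false) = false
[1.4] false OR false = false
[1] false OR false OR false OR false = false
[2.1.1.1.1.1] false OR false = false
[2.1.1.1.1] NOT false = true
[2.1.1.1.2] false OR true = true
[2.1.1.1] true AND true = true
[2.1.1.2.1] false AND false = false
[2.1.1.2.2] true AND false = false
[2.1.1.2] false AND false = false
[2.1.1] true OR false = true
[2.1] NOT true = false
[2] NOT false = true
[3] false → false (antecedent false ⇒ implication holds) = true
[root] false AND true AND true = false
Overall: false → rejected

Rejected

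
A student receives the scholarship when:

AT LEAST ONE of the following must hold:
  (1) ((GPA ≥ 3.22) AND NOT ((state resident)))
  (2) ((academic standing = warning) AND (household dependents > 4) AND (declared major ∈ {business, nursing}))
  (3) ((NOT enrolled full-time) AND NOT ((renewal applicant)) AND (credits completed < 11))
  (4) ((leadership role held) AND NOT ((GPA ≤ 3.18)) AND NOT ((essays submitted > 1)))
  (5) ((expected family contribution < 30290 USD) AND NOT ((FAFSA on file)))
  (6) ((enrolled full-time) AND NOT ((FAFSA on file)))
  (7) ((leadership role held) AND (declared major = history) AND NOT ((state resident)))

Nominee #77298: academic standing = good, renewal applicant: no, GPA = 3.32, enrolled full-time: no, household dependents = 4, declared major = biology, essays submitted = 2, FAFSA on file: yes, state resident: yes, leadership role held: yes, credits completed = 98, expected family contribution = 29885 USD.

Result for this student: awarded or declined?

Atomic conditions:
  GPA ≥ 3.22: 3.32 ≥ 3.22 is true
  state resident: yes → true
  academic standing = warning: good == warning is false
  household dependents > 4: 4 > 4 is false
  declared major ∈ {business, nursing}: biology is not in the set → false
  NOT enrolled full-time: no → true
  renewal applicant: no → false
  credits completed < 11: 98 < 11 is false
  leadership role held: yes → true
  GPA ≤ 3.18: 3.32 ≤ 3.18 is false
  essays submitted > 1: 2 > 1 is true
  expected family contribution < 30290 USD: 29885 < 30290 is true
  FAFSA on file: yes → true
  enrolled full-time: no → false
  declared major = history: biology == history is false
Combine:
[1.2] NOT true = false
[1] true AND false = false
[2] false AND false AND false = false
[3.2] NOT false = true
[3] true AND true AND false = false
[4.2] NOT false = true
[4.3] NOT true = false
[4] true AND true AND false = false
[5.2] NOT true = false
[5] true AND false = false
[6.2] NOT true = false
[6] false AND false = false
[7.3] NOT true = false
[7] true AND false AND false = false
[root] false OR false OR false OR false OR false OR false OR false = false
Overall: false → declined

Declined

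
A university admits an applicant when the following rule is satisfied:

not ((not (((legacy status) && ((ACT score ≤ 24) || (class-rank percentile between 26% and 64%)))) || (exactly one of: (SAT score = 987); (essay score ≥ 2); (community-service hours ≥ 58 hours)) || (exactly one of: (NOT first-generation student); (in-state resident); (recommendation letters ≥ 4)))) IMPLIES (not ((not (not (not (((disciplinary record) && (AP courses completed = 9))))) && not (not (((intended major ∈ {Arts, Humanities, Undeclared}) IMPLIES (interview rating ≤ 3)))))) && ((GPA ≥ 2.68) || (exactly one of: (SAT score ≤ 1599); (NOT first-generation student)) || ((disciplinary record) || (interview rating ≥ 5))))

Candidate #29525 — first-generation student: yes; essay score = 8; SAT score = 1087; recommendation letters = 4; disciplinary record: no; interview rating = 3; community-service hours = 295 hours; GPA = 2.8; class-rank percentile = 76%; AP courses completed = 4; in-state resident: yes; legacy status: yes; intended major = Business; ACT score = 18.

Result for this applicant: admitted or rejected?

Rejected

Atomic conditions:
  legacy status: yes → true
  ACT score ≤ 24: 18 ≤ 24 is true
  class-rank percentile between 26% and 64%: 76 in [26, 64] is false
  SAT score = 987: 1087 == 987 is false
  essay score ≥ 2: 8 ≥ 2 is true
  community-service hours ≥ 58 hours: 295 ≥ 58 is true
  NOT first-generation student: yes → false
  in-state resident: yes → true
  recommendation letters ≥ 4: 4 ≥ 4 is true
  disciplinary record: no → false
  AP courses completed = 9: 4 == 9 is false
  intended major ∈ {Arts, Humanities, Undeclared}: Business is not in the set → false
  interview rating ≤ 3: 3 ≤ 3 is true
  GPA ≥ 2.68: 2.8 ≥ 2.68 is true
  SAT score ≤ 1599: 1087 ≤ 1599 is true
  interview rating ≥ 5: 3 ≥ 5 is false
Combine:
[1.1.1.1.2] true OR false = true
[1.1.1.1] true AND true = true
[1.1.1] NOT true = false
[1.1.2] exactly-one(false, true, true) = false
[1.1.3] exactly-one(false, true, true) = false
[1.1] false OR false OR false = false
[1] NOT false = true
[2.1.1.1.1.1.1] false AND false = false
[2.1.1.1.1.1] NOT false = true
[2.1.1.1.1] NOT true = false
[2.1.1.1] NOT false = true
[2.1.1.2.1.1] false → true (antecedent false ⇒ implication holds) = true
[2.1.1.2.1] NOT true = false
[2.1.1.2] NOT false = true
[2.1.1] true AND true = true
[2.1] NOT true = false
[2.2.2] exactly-one(true, false) = true
[2.2.3] false OR false = false
[2.2] true OR true OR false = true
[2] false AND true = false
[root] true → false = false
Overall: false → rejected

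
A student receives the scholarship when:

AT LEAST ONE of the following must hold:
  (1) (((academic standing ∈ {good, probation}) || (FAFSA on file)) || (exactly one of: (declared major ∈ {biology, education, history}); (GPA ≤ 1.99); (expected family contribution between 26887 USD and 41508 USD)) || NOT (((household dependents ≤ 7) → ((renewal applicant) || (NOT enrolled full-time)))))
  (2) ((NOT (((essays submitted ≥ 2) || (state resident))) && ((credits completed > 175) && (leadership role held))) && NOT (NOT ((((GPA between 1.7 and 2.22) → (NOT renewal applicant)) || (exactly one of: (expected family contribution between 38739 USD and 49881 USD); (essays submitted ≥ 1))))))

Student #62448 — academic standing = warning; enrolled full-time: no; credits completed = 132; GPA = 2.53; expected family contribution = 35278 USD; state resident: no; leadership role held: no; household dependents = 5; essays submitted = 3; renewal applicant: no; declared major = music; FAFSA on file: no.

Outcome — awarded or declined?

Awarded

Atomic conditions:
  academic standing ∈ {good, probation}: warning is not in the set → false
  FAFSA on file: no → false
  declared major ∈ {biology, education, history}: music is not in the set → false
  GPA ≤ 1.99: 2.53 ≤ 1.99 is false
  expected family contribution between 26887 USD and 41508 USD: 35278 in [26887, 41508] is true
  household dependents ≤ 7: 5 ≤ 7 is true
  renewal applicant: no → false
  NOT enrolled full-time: no → true
  essays submitted ≥ 2: 3 ≥ 2 is true
  state resident: no → false
  credits completed > 175: 132 > 175 is false
  leadership role held: no → false
  GPA between 1.7 and 2.22: 2.53 in [1.7, 2.22] is false
  NOT renewal applicant: no → true
  expected family contribution between 38739 USD and 49881 USD: 35278 in [38739, 49881] is false
  essays submitted ≥ 1: 3 ≥ 1 is true
Combine:
[1.1] false OR false = false
[1.2] exactly-one(false, false, true) = true
[1.3.1.2] false OR true = true
[1.3.1] true → true = true
[1.3] NOT true = false
[1] false OR true OR false = true
[2.1.1.1] true OR false = true
[2.1.1] NOT true = false
[2.1.2] false AND false = false
[2.1] false AND false = false
[2.2.1.1.1] false → true (antecedent false ⇒ implication holds) = true
[2.2.1.1.2] exactly-one(false, true) = true
[2.2.1.1] true OR true = true
[2.2.1] NOT true = false
[2.2] NOT false = true
[2] false AND true = false
[root] true OR false = true
Overall: true → awarded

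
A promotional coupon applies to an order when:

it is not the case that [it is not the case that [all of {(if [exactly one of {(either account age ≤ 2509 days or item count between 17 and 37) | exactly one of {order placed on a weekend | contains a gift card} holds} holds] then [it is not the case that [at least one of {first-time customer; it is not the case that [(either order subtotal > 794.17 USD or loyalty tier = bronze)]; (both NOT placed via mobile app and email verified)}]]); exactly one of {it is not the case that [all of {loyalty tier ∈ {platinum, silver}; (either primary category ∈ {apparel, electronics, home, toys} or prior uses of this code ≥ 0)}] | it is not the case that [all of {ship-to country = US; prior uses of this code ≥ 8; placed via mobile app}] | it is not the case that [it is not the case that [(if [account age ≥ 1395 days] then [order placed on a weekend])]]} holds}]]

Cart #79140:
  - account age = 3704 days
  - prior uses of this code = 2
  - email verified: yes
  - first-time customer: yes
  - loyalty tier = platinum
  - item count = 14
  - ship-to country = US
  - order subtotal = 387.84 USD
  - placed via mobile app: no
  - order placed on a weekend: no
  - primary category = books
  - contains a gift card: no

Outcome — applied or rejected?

Applied

Atomic conditions:
  account age ≤ 2509 days: 3704 ≤ 2509 is false
  item count between 17 and 37: 14 in [17, 37] is false
  order placed on a weekend: no → false
  contains a gift card: no → false
  first-time customer: yes → true
  order subtotal > 794.17 USD: 387.84 > 794.17 is false
  loyalty tier = bronze: platinum == bronze is false
  NOT placed via mobile app: no → true
  email verified: yes → true
  loyalty tier ∈ {platinum, silver}: platinum is in the set → true
  primary category ∈ {apparel, electronics, home, toys}: books is not in the set → false
  prior uses of this code ≥ 0: 2 ≥ 0 is true
  ship-to country = US: US == US is true
  prior uses of this code ≥ 8: 2 ≥ 8 is false
  placed via mobile app: no → false
  account age ≥ 1395 days: 3704 ≥ 1395 is true
Combine:
[1.1.1.1.1] false OR false = false
[1.1.1.1.2] exactly-one(false, false) = false
[1.1.1.1] exactly-one(false, false) = false
[1.1.1.2.1.2.1] false OR false = false
[1.1.1.2.1.2] NOT false = true
[1.1.1.2.1.3] true AND true = true
[1.1.1.2.1] true OR true OR true = true
[1.1.1.2] NOT true = false
[1.1.1] false → false (antecedent false ⇒ implication holds) = true
[1.1.2.1.1.2] false OR true = true
[1.1.2.1.1] true AND true = true
[1.1.2.1] NOT true = false
[1.1.2.2.1] true AND false AND false = false
[1.1.2.2] NOT false = true
[1.1.2.3.1.1] true → false = false
[1.1.2.3.1] NOT false = true
[1.1.2.3] NOT true = false
[1.1.2] exactly-one(false, true, false) = true
[1.1] true AND true = true
[1] NOT true = false
[root] NOT false = true
Overall: true → applied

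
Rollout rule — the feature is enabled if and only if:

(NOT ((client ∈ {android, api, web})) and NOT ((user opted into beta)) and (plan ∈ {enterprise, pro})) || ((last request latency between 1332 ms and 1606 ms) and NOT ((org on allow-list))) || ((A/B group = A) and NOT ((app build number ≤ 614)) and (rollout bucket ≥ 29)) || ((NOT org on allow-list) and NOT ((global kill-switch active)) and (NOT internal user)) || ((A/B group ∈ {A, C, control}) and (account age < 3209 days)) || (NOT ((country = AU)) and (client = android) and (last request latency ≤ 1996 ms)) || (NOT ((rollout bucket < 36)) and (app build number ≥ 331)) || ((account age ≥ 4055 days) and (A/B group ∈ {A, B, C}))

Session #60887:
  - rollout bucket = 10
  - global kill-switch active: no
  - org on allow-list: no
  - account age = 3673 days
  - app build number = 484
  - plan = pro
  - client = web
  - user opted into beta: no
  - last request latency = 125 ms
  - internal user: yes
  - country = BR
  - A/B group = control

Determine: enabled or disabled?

Atomic conditions:
  client ∈ {android, api, web}: web is in the set → true
  user opted into beta: no → false
  plan ∈ {enterprise, pro}: pro is in the set → true
  last request latency between 1332 ms and 1606 ms: 125 in [1332, 1606] is false
  org on allow-list: no → false
  A/B group = A: control == A is false
  app build number ≤ 614: 484 ≤ 614 is true
  rollout bucket ≥ 29: 10 ≥ 29 is false
  NOT org on allow-list: no → true
  global kill-switch active: no → false
  NOT internal user: yes → false
  A/B group ∈ {A, C, control}: control is in the set → true
  account age < 3209 days: 3673 < 3209 is false
  country = AU: BR == AU is false
  client = android: web == android is false
  last request latency ≤ 1996 ms: 125 ≤ 1996 is true
  rollout bucket < 36: 10 < 36 is true
  app build number ≥ 331: 484 ≥ 331 is true
  account age ≥ 4055 days: 3673 ≥ 4055 is false
  A/B group ∈ {A, B, C}: control is not in the set → false
Combine:
[1.1] NOT true = false
[1.2] NOT false = true
[1] false AND true AND true = false
[2.2] NOT false = true
[2] false AND true = false
[3.2] NOT true = false
[3] false AND false AND false = false
[4.2] NOT false = true
[4] true AND true AND false = false
[5] true AND false = false
[6.1] NOT false = true
[6] true AND false AND true = false
[7.1] NOT true = false
[7] false AND true = false
[8] false AND false = false
[root] false OR false OR false OR false OR false OR false OR false OR false = false
Overall: false → disabled

Disabled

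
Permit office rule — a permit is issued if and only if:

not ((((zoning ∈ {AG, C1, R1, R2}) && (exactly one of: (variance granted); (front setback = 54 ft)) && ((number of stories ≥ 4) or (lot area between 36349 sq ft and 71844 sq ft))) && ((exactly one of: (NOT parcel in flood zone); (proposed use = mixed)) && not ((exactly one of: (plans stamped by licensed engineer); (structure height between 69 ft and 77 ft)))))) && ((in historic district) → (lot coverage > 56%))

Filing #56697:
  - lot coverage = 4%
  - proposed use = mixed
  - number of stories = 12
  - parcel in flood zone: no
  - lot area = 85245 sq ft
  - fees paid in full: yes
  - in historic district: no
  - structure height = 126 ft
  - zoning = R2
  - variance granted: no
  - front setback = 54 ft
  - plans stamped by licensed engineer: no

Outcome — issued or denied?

Atomic conditions:
  zoning ∈ {AG, C1, R1, R2}: R2 is in the set → true
  variance granted: no → false
  front setback = 54 ft: 54 == 54 is true
  number of stories ≥ 4: 12 ≥ 4 is true
  lot area between 36349 sq ft and 71844 sq ft: 85245 in [36349, 71844] is false
  NOT parcel in flood zone: no → true
  proposed use = mixed: mixed == mixed is true
  plans stamped by licensed engineer: no → false
  structure height between 69 ft and 77 ft: 126 in [69, 77] is false
  in historic district: no → false
  lot coverage > 56%: 4 > 56 is false
Combine:
[1.1.1.2] exactly-one(false, true) = true
[1.1.1.3] true OR false = true
[1.1.1] true AND true AND true = true
[1.1.2.1] exactly-one(true, true) = false
[1.1.2.2.1] exactly-one(false, false) = false
[1.1.2.2] NOT false = true
[1.1.2] false AND true = false
[1.1] true AND false = false
[1] NOT false = true
[2] false → false (antecedent false ⇒ implication holds) = true
[root] true AND true = true
Overall: true → issued

Issued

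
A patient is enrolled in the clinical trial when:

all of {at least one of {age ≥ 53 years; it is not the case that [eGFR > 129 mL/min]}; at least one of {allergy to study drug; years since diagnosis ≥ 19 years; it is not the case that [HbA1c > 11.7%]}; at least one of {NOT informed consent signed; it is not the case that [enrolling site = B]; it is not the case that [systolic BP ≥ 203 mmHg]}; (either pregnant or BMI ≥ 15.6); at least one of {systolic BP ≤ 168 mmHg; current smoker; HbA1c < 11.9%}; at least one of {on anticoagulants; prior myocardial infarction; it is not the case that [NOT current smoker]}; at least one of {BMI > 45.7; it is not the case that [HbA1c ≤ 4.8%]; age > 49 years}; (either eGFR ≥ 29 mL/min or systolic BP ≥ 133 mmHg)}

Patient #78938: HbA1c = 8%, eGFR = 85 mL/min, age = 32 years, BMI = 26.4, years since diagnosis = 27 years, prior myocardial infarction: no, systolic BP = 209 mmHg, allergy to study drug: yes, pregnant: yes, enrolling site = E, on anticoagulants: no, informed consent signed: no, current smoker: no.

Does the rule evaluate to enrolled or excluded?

Atomic conditions:
  age ≥ 53 years: 32 ≥ 53 is false
  eGFR > 129 mL/min: 85 > 129 is false
  allergy to study drug: yes → true
  years since diagnosis ≥ 19 years: 27 ≥ 19 is true
  HbA1c > 11.7%: 8 > 11.7 is false
  NOT informed consent signed: no → true
  enrolling site = B: E == B is false
  systolic BP ≥ 203 mmHg: 209 ≥ 203 is true
  pregnant: yes → true
  BMI ≥ 15.6: 26.4 ≥ 15.6 is true
  systolic BP ≤ 168 mmHg: 209 ≤ 168 is false
  current smoker: no → false
  HbA1c < 11.9%: 8 < 11.9 is true
  on anticoagulants: no → false
  prior myocardial infarction: no → false
  NOT current smoker: no → true
  BMI > 45.7: 26.4 > 45.7 is false
  HbA1c ≤ 4.8%: 8 ≤ 4.8 is false
  age > 49 years: 32 > 49 is false
  eGFR ≥ 29 mL/min: 85 ≥ 29 is true
  systolic BP ≥ 133 mmHg: 209 ≥ 133 is true
Combine:
[1.2] NOT false = true
[1] false OR true = true
[2.3] NOT false = true
[2] true OR true OR true = true
[3.2] NOT false = true
[3.3] NOT true = false
[3] true OR true OR false = true
[4] true OR true = true
[5] false OR false OR true = true
[6.3] NOT true = false
[6] false OR false OR false = false
[7.2] NOT false = true
[7] false OR true OR false = true
[8] true OR true = true
[root] true AND true AND true AND true AND true AND false AND true AND true = false
Overall: false → excluded

Excluded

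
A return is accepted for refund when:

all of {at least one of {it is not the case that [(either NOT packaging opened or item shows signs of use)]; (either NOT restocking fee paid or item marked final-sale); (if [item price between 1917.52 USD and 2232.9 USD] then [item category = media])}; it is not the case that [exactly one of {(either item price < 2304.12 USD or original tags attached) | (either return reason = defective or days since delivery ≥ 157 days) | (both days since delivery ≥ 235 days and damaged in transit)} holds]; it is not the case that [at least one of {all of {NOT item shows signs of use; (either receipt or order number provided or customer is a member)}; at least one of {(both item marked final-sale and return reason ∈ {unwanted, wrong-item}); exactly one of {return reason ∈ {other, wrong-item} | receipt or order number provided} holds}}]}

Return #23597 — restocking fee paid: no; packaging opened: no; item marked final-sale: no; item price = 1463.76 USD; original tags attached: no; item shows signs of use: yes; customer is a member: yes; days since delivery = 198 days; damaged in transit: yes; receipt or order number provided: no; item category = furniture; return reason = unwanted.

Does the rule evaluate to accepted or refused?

Accepted

Atomic conditions:
  NOT packaging opened: no → true
  item shows signs of use: yes → true
  NOT restocking fee paid: no → true
  item marked final-sale: no → false
  item price between 1917.52 USD and 2232.9 USD: 1463.76 in [1917.52, 2232.9] is false
  item category = media: furniture == media is false
  item price < 2304.12 USD: 1463.76 < 2304.12 is true
  original tags attached: no → false
  return reason = defective: unwanted == defective is false
  days since delivery ≥ 157 days: 198 ≥ 157 is true
  days since delivery ≥ 235 days: 198 ≥ 235 is false
  damaged in transit: yes → true
  NOT item shows signs of use: yes → false
  receipt or order number provided: no → false
  customer is a member: yes → true
  return reason ∈ {unwanted, wrong-item}: unwanted is in the set → true
  return reason ∈ {other, wrong-item}: unwanted is not in the set → false
Combine:
[1.1.1] true OR true = true
[1.1] NOT true = false
[1.2] true OR false = true
[1.3] false → false (antecedent false ⇒ implication holds) = true
[1] false OR true OR true = true
[2.1.1] true OR false = true
[2.1.2] false OR true = true
[2.1.3] false AND true = false
[2.1] exactly-one(true, true, false) = false
[2] NOT false = true
[3.1.1.2] false OR true = true
[3.1.1] false AND true = false
[3.1.2.1] false AND true = false
[3.1.2.2] exactly-one(false, false) = false
[3.1.2] false OR false = false
[3.1] false OR false = false
[3] NOT false = true
[root] true AND true AND true = true
Overall: true → accepted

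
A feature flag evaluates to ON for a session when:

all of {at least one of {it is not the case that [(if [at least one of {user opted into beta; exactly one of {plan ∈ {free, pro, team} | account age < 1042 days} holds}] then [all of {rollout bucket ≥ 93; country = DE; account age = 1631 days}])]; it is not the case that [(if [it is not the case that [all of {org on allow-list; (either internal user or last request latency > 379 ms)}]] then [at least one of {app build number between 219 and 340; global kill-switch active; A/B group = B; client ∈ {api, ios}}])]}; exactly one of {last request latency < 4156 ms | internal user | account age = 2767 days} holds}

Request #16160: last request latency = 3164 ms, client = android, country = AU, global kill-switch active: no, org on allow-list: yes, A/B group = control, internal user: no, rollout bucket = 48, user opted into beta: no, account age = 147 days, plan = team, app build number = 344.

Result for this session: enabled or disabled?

Disabled

Atomic conditions:
  user opted into beta: no → false
  plan ∈ {free, pro, team}: team is in the set → true
  account age < 1042 days: 147 < 1042 is true
  rollout bucket ≥ 93: 48 ≥ 93 is false
  country = DE: AU == DE is false
  account age = 1631 days: 147 == 1631 is false
  org on allow-list: yes → true
  internal user: no → false
  last request latency > 379 ms: 3164 > 379 is true
  app build number between 219 and 340: 344 in [219, 340] is false
  global kill-switch active: no → false
  A/B group = B: control == B is false
  client ∈ {api, ios}: android is not in the set → false
  last request latency < 4156 ms: 3164 < 4156 is true
  account age = 2767 days: 147 == 2767 is false
Combine:
[1.1.1.1.2] exactly-one(true, true) = false
[1.1.1.1] false OR false = false
[1.1.1.2] false AND false AND false = false
[1.1.1] false → false (antecedent false ⇒ implication holds) = true
[1.1] NOT true = false
[1.2.1.1.1.2] false OR true = true
[1.2.1.1.1] true AND true = true
[1.2.1.1] NOT true = false
[1.2.1.2] false OR false OR false OR false = false
[1.2.1] false → false (antecedent false ⇒ implication holds) = true
[1.2] NOT true = false
[1] false OR false = false
[2] exactly-one(true, false, false) = true
[root] false AND true = false
Overall: false → disabled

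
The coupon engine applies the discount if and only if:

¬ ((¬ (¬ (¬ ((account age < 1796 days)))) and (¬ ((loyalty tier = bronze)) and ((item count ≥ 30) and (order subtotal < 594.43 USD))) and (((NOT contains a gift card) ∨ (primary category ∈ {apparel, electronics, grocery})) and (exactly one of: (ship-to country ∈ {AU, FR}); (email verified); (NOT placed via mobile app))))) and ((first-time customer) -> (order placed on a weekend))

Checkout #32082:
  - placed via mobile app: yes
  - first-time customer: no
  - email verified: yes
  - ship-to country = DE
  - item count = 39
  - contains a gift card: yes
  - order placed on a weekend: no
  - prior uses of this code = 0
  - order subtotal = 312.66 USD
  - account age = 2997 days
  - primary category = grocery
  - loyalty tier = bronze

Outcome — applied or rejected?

Atomic conditions:
  account age < 1796 days: 2997 < 1796 is false
  loyalty tier = bronze: bronze == bronze is true
  item count ≥ 30: 39 ≥ 30 is true
  order subtotal < 594.43 USD: 312.66 < 594.43 is true
  NOT contains a gift card: yes → false
  primary category ∈ {apparel, electronics, grocery}: grocery is in the set → true
  ship-to country ∈ {AU, FR}: DE is not in the set → false
  email verified: yes → true
  NOT placed via mobile app: yes → false
  first-time customer: no → false
  order placed on a weekend: no → false
Combine:
[1.1.1.1.1] NOT false = true
[1.1.1.1] NOT true = false
[1.1.1] NOT false = true
[1.1.2.1] NOT true = false
[1.1.2.2] true AND true = true
[1.1.2] false AND true = false
[1.1.3.1] false OR true = true
[1.1.3.2] exactly-one(false, true, false) = true
[1.1.3] true AND true = true
[1.1] true AND false AND true = false
[1] NOT false = true
[2] false → false (antecedent false ⇒ implication holds) = true
[root] true AND true = true
Overall: true → applied

Applied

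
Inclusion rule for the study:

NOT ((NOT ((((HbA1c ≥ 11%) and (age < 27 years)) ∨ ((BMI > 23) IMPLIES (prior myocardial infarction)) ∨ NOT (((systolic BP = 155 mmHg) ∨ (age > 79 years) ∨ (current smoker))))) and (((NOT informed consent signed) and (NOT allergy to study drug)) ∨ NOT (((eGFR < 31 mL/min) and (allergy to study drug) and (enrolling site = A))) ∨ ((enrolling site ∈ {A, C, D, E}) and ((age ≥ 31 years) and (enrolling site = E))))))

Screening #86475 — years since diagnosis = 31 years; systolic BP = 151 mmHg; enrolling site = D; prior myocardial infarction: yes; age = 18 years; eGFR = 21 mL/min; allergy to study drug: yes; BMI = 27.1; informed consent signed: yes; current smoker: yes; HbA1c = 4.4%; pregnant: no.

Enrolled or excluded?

Enrolled

Atomic conditions:
  HbA1c ≥ 11%: 4.4 ≥ 11 is false
  age < 27 years: 18 < 27 is true
  BMI > 23: 27.1 > 23 is true
  prior myocardial infarction: yes → true
  systolic BP = 155 mmHg: 151 == 155 is false
  age > 79 years: 18 > 79 is false
  current smoker: yes → true
  NOT informed consent signed: yes → false
  NOT allergy to study drug: yes → false
  eGFR < 31 mL/min: 21 < 31 is true
  allergy to study drug: yes → true
  enrolling site = A: D == A is false
  enrolling site ∈ {A, C, D, E}: D is in the set → true
  age ≥ 31 years: 18 ≥ 31 is false
  enrolling site = E: D == E is false
Combine:
[1.1.1.1] false AND true = false
[1.1.1.2] true → true = true
[1.1.1.3.1] false OR false OR true = true
[1.1.1.3] NOT true = false
[1.1.1] false OR true OR false = true
[1.1] NOT true = false
[1.2.1] false AND false = false
[1.2.2.1] true AND true AND false = false
[1.2.2] NOT false = true
[1.2.3.2] false AND false = false
[1.2.3] true AND false = false
[1.2] false OR true OR false = true
[1] false AND true = false
[root] NOT false = true
Overall: true → enrolled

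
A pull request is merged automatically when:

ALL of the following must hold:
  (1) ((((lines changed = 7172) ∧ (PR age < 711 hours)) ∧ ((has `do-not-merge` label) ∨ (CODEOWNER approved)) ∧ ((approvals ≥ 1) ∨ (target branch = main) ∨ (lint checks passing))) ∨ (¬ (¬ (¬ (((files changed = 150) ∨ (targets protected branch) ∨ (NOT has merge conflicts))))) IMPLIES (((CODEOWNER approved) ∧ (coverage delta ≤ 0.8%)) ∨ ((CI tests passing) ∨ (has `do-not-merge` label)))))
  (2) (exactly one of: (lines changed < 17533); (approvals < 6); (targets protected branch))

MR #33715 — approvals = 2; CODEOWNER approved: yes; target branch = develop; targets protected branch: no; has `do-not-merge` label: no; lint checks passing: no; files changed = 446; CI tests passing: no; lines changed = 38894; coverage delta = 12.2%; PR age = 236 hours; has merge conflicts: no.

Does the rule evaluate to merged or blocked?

Merged

Atomic conditions:
  lines changed = 7172: 38894 == 7172 is false
  PR age < 711 hours: 236 < 711 is true
  has `do-not-merge` label: no → false
  CODEOWNER approved: yes → true
  approvals ≥ 1: 2 ≥ 1 is true
  target branch = main: develop == main is false
  lint checks passing: no → false
  files changed = 150: 446 == 150 is false
  targets protected branch: no → false
  NOT has merge conflicts: no → true
  coverage delta ≤ 0.8%: 12.2 ≤ 0.8 is false
  CI tests passing: no → false
  lines changed < 17533: 38894 < 17533 is false
  approvals < 6: 2 < 6 is true
Combine:
[1.1.1] false AND true = false
[1.1.2] false OR true = true
[1.1.3] true OR false OR false = true
[1.1] false AND true AND true = false
[1.2.1.1.1.1] false OR false OR true = true
[1.2.1.1.1] NOT true = false
[1.2.1.1] NOT false = true
[1.2.1] NOT true = false
[1.2.2.1] true AND false = false
[1.2.2.2] false OR false = false
[1.2.2] false OR false = false
[1.2] false → false (antecedent false ⇒ implication holds) = true
[1] false OR true = true
[2] exactly-one(false, true, false) = true
[root] true AND true = true
Overall: true → merged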